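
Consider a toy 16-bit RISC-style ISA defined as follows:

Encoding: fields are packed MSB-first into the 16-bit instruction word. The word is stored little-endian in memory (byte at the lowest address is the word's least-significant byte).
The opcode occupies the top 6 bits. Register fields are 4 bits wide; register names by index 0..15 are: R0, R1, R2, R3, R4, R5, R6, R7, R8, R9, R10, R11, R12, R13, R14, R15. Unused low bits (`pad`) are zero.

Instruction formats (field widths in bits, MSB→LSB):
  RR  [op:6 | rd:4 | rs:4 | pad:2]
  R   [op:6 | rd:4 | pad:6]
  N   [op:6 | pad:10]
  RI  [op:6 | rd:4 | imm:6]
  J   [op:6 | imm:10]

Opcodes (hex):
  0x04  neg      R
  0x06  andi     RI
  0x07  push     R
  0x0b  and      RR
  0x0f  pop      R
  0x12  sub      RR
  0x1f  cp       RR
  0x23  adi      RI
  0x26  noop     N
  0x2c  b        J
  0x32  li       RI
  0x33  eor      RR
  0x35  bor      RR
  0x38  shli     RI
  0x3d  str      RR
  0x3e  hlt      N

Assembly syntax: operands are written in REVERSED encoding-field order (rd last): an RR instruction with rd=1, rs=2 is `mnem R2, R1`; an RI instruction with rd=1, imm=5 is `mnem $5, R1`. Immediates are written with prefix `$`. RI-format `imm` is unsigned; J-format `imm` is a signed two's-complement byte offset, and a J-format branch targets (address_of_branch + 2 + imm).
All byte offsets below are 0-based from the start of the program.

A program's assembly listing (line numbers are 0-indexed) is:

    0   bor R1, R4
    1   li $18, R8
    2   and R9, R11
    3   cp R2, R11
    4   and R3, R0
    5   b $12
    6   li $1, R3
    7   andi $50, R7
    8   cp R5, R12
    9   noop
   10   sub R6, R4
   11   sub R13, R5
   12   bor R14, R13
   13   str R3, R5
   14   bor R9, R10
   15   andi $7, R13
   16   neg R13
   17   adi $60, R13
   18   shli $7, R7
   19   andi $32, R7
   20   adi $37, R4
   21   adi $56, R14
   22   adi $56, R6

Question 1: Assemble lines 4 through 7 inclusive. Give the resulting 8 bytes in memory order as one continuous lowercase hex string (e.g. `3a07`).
4. and fields op=0xb:6|rd=0:4|rs=3:4|pad=0:2 → word 2c0ch → 0c 2c
5. b fields op=0x2c:6|imm=12:10 → word b00ch → 0c b0
6. li fields op=0x32:6|rd=3:4|imm=1:6 → word c8c1h → c1 c8
7. andi fields op=0x6:6|rd=7:4|imm=50:6 → word 19f2h → f2 19

0c2c0cb0c1c8f219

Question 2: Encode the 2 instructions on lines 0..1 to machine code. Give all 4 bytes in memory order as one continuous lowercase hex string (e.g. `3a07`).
04d512ca

line 0 (bor): pack op=0x35:6|rd=4:4|rs=1:4|pad=0:2 = 0xd504; little→ 04 d5
line 1 (li): pack op=0x32:6|rd=8:4|imm=18:6 = 0xca12; little→ 12 ca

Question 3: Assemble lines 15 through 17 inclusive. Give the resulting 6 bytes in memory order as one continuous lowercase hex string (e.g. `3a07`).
471b40137c8f

L15: andi op=0x6:6|rd=13:4|imm=7:6 ⇒ 0x1b47 ⇒ little 47 1b
L16: neg op=0x4:6|rd=13:4|pad=0:6 ⇒ 0x1340 ⇒ little 40 13
L17: adi op=0x23:6|rd=13:4|imm=60:6 ⇒ 0x8f7c ⇒ little 7c 8f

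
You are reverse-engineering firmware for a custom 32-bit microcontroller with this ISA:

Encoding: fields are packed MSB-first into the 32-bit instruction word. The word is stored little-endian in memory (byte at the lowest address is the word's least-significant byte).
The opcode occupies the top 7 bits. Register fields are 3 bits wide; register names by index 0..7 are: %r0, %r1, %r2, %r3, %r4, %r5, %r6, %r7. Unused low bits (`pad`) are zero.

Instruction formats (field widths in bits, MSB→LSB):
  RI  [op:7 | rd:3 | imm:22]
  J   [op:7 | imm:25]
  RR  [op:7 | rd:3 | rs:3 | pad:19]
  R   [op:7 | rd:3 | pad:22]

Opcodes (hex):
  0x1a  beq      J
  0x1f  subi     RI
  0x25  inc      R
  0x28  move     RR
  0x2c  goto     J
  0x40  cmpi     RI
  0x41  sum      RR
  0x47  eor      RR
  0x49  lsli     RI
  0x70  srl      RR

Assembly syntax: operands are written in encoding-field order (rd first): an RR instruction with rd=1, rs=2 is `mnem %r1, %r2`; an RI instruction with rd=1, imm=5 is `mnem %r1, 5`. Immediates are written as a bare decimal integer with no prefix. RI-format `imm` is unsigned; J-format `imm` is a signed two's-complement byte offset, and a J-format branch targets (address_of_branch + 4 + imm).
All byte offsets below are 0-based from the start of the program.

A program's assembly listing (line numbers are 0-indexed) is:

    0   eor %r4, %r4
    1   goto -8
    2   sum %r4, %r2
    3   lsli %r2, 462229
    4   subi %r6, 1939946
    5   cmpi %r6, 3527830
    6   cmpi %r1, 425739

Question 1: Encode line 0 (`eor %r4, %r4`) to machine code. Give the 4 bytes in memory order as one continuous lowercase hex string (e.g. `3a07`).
line 0 (eor): pack op=0x47:7|rd=4:3|rs=4:3|pad=0:19 = 0x8f200000; little→ 00 00 20 8f

0000208f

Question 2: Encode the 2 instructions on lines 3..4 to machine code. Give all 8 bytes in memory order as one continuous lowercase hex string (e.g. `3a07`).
L3: lsli op=0x49:7|rd=2:3|imm=462229:22 ⇒ 0x92870d95 ⇒ little 95 0d 87 92
L4: subi op=0x1f:7|rd=6:3|imm=1939946:22 ⇒ 0x3f9d99ea ⇒ little ea 99 9d 3f

950d8792ea999d3f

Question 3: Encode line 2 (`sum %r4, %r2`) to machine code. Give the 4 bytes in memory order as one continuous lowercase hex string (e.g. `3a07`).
L2: sum op=0x41:7|rd=4:3|rs=2:3|pad=0:19 ⇒ 0x83100000 ⇒ little 00 00 10 83

00001083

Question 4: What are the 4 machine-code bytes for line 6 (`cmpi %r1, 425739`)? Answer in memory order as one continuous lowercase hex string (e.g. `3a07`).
L6: cmpi op=0x40:7|rd=1:3|imm=425739:22 ⇒ 0x80467f0b ⇒ little 0b 7f 46 80

0b7f4680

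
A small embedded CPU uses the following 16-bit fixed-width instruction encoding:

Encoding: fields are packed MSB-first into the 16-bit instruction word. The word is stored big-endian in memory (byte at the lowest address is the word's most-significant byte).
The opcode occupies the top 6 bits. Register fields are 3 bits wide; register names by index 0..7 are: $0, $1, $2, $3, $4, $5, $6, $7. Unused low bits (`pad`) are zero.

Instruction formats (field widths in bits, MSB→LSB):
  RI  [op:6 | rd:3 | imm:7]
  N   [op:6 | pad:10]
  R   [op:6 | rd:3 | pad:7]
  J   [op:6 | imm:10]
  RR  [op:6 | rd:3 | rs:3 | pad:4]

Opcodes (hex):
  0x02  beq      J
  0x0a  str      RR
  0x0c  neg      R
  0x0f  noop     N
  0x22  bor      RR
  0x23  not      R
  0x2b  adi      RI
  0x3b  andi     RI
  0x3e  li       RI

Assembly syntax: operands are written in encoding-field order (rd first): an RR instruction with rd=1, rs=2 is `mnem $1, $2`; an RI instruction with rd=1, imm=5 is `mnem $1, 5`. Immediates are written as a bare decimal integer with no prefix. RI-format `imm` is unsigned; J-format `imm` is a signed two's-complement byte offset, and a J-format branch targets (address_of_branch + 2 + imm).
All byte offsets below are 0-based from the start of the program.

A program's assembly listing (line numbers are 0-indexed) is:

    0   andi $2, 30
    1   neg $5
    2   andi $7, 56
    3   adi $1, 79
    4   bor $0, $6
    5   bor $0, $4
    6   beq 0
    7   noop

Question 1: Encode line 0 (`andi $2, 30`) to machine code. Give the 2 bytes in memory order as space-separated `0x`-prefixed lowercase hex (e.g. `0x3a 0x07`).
0xed 0x1e

0. andi fields op=0x3b:6|rd=2:3|imm=30:7 → word ed1eh → ed 1e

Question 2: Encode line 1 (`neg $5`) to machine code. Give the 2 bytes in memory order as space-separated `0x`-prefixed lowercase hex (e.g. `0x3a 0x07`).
1. neg fields op=0xc:6|rd=5:3|pad=0:7 → word 3280h → 32 80

0x32 0x80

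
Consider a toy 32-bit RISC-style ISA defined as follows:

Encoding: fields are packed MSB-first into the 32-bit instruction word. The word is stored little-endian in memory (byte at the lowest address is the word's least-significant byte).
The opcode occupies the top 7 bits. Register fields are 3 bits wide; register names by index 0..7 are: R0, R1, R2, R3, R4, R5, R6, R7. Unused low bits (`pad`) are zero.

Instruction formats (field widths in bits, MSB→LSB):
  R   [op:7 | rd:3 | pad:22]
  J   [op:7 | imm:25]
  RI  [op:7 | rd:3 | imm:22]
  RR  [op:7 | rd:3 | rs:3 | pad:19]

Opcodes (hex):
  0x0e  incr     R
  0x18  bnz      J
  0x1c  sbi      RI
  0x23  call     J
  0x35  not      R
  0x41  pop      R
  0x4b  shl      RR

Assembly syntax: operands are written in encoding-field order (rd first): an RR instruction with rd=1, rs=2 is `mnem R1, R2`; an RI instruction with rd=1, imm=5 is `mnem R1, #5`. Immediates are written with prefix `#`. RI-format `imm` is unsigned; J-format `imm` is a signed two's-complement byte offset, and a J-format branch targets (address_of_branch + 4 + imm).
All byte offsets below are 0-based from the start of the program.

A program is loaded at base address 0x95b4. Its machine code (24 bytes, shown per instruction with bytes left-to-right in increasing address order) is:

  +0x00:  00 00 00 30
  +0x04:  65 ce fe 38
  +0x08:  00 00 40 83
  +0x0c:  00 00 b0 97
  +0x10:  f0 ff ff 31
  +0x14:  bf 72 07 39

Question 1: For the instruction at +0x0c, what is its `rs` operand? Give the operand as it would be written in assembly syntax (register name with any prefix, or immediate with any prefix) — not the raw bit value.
R6

[0c] 00 00 b0 97 → 0x97b00000
  opcode bits[31:25]=0x4b: shl/RR
  rd: (w>>22)&0x7=0x6 → R6
  rs: (w>>19)&0x7=0x6 → R6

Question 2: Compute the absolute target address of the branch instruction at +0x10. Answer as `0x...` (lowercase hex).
+0x10: f0 ff ff 31 ⇒ word 0x31fffff0 (little)
  top 7b → 0x18 → bnz [J]
  imm: (w>>0)&0x1ffffff=0x1fffff0 (s25→-16) → #-16
  target = base 0x95b4 + off 0x10 + 4 + imm -16 = 0x95b8

0x95b8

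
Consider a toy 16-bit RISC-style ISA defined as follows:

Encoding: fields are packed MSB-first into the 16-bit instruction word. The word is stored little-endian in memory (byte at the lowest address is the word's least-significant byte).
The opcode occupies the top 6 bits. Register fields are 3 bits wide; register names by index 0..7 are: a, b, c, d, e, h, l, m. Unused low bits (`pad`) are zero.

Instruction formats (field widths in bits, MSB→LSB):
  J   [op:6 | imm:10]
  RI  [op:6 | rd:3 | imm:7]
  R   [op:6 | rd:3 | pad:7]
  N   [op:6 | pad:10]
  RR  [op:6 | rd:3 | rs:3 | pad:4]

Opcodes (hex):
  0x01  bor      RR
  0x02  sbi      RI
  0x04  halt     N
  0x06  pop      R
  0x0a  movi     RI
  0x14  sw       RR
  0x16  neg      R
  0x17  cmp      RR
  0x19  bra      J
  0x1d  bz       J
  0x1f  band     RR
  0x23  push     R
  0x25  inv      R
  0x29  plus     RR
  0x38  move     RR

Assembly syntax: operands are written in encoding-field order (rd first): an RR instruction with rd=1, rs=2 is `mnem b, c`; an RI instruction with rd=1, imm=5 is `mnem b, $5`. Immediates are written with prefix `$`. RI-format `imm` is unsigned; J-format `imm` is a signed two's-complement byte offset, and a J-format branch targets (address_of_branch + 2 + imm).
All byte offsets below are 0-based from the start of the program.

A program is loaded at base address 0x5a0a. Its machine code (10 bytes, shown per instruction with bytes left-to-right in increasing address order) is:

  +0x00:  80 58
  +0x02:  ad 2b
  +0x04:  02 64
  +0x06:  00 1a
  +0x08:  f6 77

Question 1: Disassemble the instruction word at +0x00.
@+00  little-endian(80 58) = 0x5880
  op=0x5880>>10=0x16 ⇒ neg (R)
  [9:7] rd=1 = b

neg b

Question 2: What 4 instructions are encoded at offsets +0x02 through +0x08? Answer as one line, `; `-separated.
@+02  little-endian(ad 2b) = 0x2bad
  op=0x2bad>>10=0xa ⇒ movi (RI)
  [9:7] rd=7 = m
  [6:0] imm=45 = $45
@+04  little-endian(02 64) = 0x6402
  op=0x6402>>10=0x19 ⇒ bra (J)
  [9:0] imm=2 = $2
@+06  little-endian(00 1a) = 0x1a00
  op=0x1a00>>10=0x6 ⇒ pop (R)
  [9:7] rd=4 = e
@+08  little-endian(f6 77) = 0x77f6
  op=0x77f6>>10=0x1d ⇒ bz (J)
  [9:0] imm=1014 (s10→-10) = $-10

movi m, $45; bra $2; pop e; bz $-10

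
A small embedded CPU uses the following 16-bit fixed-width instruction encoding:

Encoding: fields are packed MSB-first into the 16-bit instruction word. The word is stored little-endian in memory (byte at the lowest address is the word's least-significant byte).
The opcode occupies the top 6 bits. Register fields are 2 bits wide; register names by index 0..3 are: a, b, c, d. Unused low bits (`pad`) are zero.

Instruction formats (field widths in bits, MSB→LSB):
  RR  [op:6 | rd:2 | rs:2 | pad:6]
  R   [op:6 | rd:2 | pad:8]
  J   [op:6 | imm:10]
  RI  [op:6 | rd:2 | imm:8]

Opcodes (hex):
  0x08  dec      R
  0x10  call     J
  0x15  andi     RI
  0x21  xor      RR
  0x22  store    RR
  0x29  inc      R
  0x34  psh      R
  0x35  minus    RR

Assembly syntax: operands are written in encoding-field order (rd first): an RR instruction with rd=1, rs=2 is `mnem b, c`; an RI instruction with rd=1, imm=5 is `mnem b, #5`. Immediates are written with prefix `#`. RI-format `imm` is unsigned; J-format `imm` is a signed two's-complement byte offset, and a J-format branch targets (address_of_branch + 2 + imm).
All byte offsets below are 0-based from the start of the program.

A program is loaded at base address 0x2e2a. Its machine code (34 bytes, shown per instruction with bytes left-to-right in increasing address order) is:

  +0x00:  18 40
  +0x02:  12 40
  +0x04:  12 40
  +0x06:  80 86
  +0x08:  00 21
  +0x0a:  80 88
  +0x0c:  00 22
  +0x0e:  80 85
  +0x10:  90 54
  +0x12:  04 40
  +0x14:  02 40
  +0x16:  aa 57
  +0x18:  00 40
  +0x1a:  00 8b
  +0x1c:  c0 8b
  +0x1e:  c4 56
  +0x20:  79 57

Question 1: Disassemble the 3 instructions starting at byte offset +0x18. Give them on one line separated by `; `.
[18] 00 40 → 0x4000
  top 6b → 0x10 → call [J]
  [9:0] imm=0 = #0
[1a] 00 8b → 0x8b00
  top 6b → 0x22 → store [RR]
  [9:8] rd=3 = d
  [7:6] rs=0 = a
[1c] c0 8b → 0x8bc0
  top 6b → 0x22 → store [RR]
  [9:8] rd=3 = d
  [7:6] rs=3 = d

call #0; store d, a; store d, d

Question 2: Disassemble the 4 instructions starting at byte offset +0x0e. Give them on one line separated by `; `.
[0e] 80 85 → 0x8580
  top 6b → 0x21 → xor [RR]
  rd@[9:8]=0x1 ⇒ b
  rs@[7:6]=0x2 ⇒ c
[10] 90 54 → 0x5490
  top 6b → 0x15 → andi [RI]
  rd@[9:8]=0x0 ⇒ a
  imm@[7:0]=0x90 ⇒ #144
[12] 04 40 → 0x4004
  top 6b → 0x10 → call [J]
  imm@[9:0]=0x4 ⇒ #4
[14] 02 40 → 0x4002
  top 6b → 0x10 → call [J]
  imm@[9:0]=0x2 ⇒ #2

xor b, c; andi a, #144; call #4; call #2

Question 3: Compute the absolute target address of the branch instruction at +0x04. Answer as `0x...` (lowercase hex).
+0x04: 12 40 ⇒ word 0x4012 (little)
  opcode bits[15:10]=0x10: call/J
  imm: (w>>0)&0x3ff=0x12 → #18
  target = base 0x2e2a + off 0x04 + 2 + imm 18 = 0x2e42

0x2e42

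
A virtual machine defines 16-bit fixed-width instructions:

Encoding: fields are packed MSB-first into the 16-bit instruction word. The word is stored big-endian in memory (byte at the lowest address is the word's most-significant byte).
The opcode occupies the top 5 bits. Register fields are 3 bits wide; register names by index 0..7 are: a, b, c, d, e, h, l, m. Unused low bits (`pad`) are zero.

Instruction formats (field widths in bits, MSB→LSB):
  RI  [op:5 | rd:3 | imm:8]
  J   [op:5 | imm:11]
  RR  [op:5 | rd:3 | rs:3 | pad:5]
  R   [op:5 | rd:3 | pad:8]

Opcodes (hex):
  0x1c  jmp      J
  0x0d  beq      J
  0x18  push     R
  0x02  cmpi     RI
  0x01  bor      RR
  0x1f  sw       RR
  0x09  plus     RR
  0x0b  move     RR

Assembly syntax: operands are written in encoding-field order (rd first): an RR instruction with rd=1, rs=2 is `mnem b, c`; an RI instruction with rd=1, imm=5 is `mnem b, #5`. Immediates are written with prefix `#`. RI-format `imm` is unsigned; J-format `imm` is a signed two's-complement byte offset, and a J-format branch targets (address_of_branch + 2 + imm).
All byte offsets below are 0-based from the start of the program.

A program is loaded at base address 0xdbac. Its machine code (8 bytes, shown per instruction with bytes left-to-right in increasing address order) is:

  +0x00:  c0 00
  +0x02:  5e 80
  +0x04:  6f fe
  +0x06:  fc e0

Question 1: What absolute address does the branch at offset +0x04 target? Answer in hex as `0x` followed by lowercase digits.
[04] 6f fe → 0x6ffe
  top 5b → 0xd → beq [J]
  [10:0] imm=2046 (s11→-2) = #-2
  target = base 0xdbac + off 0x04 + 2 + imm -2 = 0xdbb0

0xdbb0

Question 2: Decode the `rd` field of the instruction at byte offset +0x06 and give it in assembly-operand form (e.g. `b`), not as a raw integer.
e

off 0x06: read fc e0 as big → 0xfce0
  op=0xfce0>>11=0x1f ⇒ sw (RR)
  rd@[10:8]=0x4 ⇒ e
  rs@[7:5]=0x7 ⇒ m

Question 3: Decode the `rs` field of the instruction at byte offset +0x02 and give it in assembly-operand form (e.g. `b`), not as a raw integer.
e

+0x02: 5e 80 ⇒ word 0x5e80 (big)
  top 5b → 0xb → move [RR]
  rd: (w>>8)&0x7=0x6 → l
  rs: (w>>5)&0x7=0x4 → e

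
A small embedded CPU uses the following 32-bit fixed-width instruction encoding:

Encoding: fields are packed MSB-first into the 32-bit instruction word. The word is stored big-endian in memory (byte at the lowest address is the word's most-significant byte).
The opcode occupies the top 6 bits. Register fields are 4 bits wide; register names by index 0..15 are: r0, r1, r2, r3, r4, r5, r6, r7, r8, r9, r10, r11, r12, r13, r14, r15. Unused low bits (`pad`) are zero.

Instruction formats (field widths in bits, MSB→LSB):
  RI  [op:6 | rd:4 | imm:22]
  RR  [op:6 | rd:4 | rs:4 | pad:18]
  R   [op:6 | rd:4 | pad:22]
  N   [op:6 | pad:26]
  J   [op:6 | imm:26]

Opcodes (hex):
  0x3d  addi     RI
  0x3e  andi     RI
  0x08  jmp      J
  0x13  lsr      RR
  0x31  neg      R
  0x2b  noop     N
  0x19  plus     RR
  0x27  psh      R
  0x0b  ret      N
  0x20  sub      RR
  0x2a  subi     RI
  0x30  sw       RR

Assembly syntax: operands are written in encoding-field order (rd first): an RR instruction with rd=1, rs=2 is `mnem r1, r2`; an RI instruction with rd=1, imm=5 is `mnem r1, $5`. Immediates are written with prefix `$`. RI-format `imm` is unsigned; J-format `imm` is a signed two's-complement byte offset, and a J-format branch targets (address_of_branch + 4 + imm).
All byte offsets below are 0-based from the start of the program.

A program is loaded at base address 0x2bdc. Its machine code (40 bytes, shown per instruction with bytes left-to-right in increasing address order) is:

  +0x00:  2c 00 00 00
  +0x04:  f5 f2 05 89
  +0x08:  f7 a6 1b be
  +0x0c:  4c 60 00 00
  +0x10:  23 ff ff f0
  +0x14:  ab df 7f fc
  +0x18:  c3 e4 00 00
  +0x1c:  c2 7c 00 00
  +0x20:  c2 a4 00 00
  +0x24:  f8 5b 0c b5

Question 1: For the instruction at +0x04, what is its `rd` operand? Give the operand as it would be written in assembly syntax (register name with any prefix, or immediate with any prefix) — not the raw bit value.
r7

off 0x04: read f5 f2 05 89 as big → 0xf5f20589
  opcode bits[31:26]=0x3d: addi/RI
  [25:22] rd=7 = r7
  [21:0] imm=3278217 = $3278217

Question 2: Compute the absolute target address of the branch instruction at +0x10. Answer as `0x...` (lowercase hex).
0x2be0

+0x10: 23 ff ff f0 ⇒ word 0x23fffff0 (big)
  top 6b → 0x8 → jmp [J]
  imm@[25:0]=0x3fffff0 (s26→-16) ⇒ $-16
  target = base 0x2bdc + off 0x10 + 4 + imm -16 = 0x2be0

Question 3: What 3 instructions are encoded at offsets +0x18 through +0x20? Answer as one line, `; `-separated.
sw r15, r9; sw r9, r15; sw r10, r9

@+18  big-endian(c3 e4 00 00) = 0xc3e40000
  top 6b → 0x30 → sw [RR]
  rd: (w>>22)&0xf=0xf → r15
  rs: (w>>18)&0xf=0x9 → r9
@+1c  big-endian(c2 7c 00 00) = 0xc27c0000
  top 6b → 0x30 → sw [RR]
  rd: (w>>22)&0xf=0x9 → r9
  rs: (w>>18)&0xf=0xf → r15
@+20  big-endian(c2 a4 00 00) = 0xc2a40000
  top 6b → 0x30 → sw [RR]
  rd: (w>>22)&0xf=0xa → r10
  rs: (w>>18)&0xf=0x9 → r9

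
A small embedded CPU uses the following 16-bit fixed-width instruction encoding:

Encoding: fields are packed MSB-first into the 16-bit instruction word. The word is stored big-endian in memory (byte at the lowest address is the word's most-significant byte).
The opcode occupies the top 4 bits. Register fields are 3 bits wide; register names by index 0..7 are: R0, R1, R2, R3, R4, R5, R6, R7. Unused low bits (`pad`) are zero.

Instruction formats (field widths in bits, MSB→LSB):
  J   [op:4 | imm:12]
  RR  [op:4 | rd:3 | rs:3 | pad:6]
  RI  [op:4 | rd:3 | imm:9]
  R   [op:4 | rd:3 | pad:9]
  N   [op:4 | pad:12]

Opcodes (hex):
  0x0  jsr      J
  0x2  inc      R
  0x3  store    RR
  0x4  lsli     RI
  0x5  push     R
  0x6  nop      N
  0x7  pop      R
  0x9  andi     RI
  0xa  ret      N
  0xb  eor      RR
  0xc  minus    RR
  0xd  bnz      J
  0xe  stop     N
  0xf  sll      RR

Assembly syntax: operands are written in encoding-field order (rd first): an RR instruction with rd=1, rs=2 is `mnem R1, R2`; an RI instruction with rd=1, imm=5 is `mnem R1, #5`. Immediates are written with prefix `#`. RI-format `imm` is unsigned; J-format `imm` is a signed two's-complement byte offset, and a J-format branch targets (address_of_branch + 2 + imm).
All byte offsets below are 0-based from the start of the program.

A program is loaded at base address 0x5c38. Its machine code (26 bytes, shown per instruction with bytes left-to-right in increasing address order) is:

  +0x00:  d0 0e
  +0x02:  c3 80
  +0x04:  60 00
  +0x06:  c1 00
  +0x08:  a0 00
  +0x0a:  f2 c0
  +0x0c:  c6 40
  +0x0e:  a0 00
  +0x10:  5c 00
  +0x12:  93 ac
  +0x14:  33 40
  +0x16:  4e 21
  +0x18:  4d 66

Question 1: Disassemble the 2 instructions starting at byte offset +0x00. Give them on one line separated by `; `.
+0x00: d0 0e ⇒ word 0xd00e (big)
  top 4b → 0xd → bnz [J]
  [11:0] imm=14 = #14
+0x02: c3 80 ⇒ word 0xc380 (big)
  top 4b → 0xc → minus [RR]
  [11:9] rd=1 = R1
  [8:6] rs=6 = R6

bnz #14; minus R1, R6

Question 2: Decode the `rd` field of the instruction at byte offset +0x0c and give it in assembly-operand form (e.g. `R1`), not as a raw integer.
off 0x0c: read c6 40 as big → 0xc640
  op=0xc640>>12=0xc ⇒ minus (RR)
  rd: (w>>9)&0x7=0x3 → R3
  rs: (w>>6)&0x7=0x1 → R1

R3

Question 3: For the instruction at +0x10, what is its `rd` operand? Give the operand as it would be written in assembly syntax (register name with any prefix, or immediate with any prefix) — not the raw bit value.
@+10  big-endian(5c 00) = 0x5c00
  op=0x5c00>>12=0x5 ⇒ push (R)
  rd@[11:9]=0x6 ⇒ R6

R6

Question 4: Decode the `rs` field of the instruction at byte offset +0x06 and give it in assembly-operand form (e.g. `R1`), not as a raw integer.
@+06  big-endian(c1 00) = 0xc100
  opcode bits[15:12]=0xc: minus/RR
  [11:9] rd=0 = R0
  [8:6] rs=4 = R4

R4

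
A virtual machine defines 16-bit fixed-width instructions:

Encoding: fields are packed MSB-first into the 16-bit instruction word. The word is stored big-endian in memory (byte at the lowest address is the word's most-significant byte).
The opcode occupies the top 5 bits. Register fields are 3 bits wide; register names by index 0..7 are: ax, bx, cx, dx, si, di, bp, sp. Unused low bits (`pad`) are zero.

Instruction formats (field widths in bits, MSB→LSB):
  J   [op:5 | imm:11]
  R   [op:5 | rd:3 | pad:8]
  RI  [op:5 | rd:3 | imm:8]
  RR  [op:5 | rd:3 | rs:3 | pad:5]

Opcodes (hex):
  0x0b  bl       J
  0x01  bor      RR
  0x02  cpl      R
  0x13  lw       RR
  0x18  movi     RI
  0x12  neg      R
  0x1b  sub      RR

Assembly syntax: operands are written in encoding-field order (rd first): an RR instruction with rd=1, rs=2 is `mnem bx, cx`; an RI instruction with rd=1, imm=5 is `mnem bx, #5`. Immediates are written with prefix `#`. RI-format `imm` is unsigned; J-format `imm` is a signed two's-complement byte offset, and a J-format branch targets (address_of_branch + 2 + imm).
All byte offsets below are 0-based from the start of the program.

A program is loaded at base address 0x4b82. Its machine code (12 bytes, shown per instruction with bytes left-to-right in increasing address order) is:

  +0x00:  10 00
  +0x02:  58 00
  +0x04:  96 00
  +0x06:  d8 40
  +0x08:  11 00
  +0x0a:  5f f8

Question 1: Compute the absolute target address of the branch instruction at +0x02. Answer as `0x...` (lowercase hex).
[02] 58 00 → 0x5800
  op=0x5800>>11=0xb ⇒ bl (J)
  imm: (w>>0)&0x7ff=0x0 → #0
  target = base 0x4b82 + off 0x02 + 2 + imm 0 = 0x4b86

0x4b86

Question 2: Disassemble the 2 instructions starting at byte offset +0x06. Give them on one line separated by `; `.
sub ax, cx; cpl bx

@+06  big-endian(d8 40) = 0xd840
  op=0xd840>>11=0x1b ⇒ sub (RR)
  rd@[10:8]=0x0 ⇒ ax
  rs@[7:5]=0x2 ⇒ cx
@+08  big-endian(11 00) = 0x1100
  op=0x1100>>11=0x2 ⇒ cpl (R)
  rd@[10:8]=0x1 ⇒ bx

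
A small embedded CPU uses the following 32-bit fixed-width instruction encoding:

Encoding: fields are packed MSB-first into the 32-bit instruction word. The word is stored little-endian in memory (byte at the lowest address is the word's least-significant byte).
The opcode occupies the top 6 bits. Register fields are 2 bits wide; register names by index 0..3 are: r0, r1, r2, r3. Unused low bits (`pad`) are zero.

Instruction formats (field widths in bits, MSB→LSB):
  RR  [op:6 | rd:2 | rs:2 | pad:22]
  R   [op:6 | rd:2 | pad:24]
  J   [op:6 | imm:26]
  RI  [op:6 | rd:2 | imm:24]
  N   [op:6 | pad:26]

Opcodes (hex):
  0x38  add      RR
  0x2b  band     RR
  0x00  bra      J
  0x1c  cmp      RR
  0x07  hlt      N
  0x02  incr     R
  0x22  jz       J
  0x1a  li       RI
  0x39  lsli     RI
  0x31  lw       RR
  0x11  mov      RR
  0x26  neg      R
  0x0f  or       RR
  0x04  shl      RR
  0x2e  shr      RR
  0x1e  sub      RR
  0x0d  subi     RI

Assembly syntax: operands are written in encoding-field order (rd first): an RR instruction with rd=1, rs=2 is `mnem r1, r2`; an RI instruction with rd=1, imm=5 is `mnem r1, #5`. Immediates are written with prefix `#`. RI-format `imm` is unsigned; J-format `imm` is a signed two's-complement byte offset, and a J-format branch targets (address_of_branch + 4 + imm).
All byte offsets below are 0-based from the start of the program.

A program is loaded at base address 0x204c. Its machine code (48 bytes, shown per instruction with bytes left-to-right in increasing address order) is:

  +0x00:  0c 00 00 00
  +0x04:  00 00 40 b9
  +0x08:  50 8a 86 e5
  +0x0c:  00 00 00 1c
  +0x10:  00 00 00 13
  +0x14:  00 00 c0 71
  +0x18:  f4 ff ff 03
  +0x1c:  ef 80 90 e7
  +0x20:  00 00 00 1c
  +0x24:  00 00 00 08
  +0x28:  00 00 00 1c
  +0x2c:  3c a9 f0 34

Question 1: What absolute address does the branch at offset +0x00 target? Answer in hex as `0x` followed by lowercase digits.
@+00  little-endian(0c 00 00 00) = 0x0000000c
  top 6b → 0x0 → bra [J]
  [25:0] imm=12 = #12
  target = base 0x204c + off 0x00 + 4 + imm 12 = 0x205c

0x205c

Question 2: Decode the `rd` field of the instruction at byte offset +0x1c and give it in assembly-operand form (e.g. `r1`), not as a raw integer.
r3

@+1c  little-endian(ef 80 90 e7) = 0xe79080ef
  opcode bits[31:26]=0x39: lsli/RI
  [25:24] rd=3 = r3
  [23:0] imm=9470191 = #9470191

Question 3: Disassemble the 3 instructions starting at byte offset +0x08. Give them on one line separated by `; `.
lsli r1, #8817232; hlt; shl r3, r0

+0x08: 50 8a 86 e5 ⇒ word 0xe5868a50 (little)
  opcode bits[31:26]=0x39: lsli/RI
  [25:24] rd=1 = r1
  [23:0] imm=8817232 = #8817232
+0x0c: 00 00 00 1c ⇒ word 0x1c000000 (little)
  opcode bits[31:26]=0x7: hlt/N
+0x10: 00 00 00 13 ⇒ word 0x13000000 (little)
  opcode bits[31:26]=0x4: shl/RR
  [25:24] rd=3 = r3
  [23:22] rs=0 = r0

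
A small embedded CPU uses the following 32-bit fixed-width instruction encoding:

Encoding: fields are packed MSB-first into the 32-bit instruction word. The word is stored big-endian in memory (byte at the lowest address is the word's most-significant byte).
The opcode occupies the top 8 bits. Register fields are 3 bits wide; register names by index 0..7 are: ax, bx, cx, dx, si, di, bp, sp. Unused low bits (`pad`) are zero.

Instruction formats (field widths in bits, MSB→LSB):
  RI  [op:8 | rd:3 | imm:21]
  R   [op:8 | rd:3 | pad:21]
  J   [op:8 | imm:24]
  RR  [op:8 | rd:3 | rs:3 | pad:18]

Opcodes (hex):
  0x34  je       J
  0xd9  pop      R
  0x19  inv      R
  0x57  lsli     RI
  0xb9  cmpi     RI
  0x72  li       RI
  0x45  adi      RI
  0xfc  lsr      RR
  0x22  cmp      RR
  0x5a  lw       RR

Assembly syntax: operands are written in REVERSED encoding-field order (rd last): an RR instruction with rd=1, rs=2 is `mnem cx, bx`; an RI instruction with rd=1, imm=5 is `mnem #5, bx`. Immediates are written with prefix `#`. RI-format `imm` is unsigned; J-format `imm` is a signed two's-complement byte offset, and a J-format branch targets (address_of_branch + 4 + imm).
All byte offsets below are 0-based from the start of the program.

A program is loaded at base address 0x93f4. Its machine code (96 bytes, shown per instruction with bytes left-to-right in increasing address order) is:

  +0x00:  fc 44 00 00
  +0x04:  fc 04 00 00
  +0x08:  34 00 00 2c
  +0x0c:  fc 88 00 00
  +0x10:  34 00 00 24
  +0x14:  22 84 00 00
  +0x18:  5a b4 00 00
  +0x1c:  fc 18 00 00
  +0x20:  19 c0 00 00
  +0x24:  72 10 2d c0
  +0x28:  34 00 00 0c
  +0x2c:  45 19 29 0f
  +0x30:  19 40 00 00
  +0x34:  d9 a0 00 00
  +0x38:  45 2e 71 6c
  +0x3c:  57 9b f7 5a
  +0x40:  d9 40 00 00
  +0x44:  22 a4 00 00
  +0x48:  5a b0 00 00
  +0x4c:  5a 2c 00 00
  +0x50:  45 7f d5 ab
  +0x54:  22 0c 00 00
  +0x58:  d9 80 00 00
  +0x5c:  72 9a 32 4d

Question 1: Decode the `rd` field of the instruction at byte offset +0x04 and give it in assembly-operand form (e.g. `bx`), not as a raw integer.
off 0x04: read fc 04 00 00 as big → 0xfc040000
  top 8b → 0xfc → lsr [RR]
  rd@[23:21]=0x0 ⇒ ax
  rs@[20:18]=0x1 ⇒ bx

ax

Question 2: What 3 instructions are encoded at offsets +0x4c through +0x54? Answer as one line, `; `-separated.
+0x4c: 5a 2c 00 00 ⇒ word 0x5a2c0000 (big)
  op=0x5a2c0000>>24=0x5a ⇒ lw (RR)
  rd@[23:21]=0x1 ⇒ bx
  rs@[20:18]=0x3 ⇒ dx
+0x50: 45 7f d5 ab ⇒ word 0x457fd5ab (big)
  op=0x457fd5ab>>24=0x45 ⇒ adi (RI)
  rd@[23:21]=0x3 ⇒ dx
  imm@[20:0]=0x1fd5ab ⇒ #2086315
+0x54: 22 0c 00 00 ⇒ word 0x220c0000 (big)
  op=0x220c0000>>24=0x22 ⇒ cmp (RR)
  rd@[23:21]=0x0 ⇒ ax
  rs@[20:18]=0x3 ⇒ dx

lw dx, bx; adi #2086315, dx; cmp dx, ax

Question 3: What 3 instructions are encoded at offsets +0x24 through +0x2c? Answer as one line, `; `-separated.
off 0x24: read 72 10 2d c0 as big → 0x72102dc0
  opcode bits[31:24]=0x72: li/RI
  rd@[23:21]=0x0 ⇒ ax
  imm@[20:0]=0x102dc0 ⇒ #1060288
off 0x28: read 34 00 00 0c as big → 0x3400000c
  opcode bits[31:24]=0x34: je/J
  imm@[23:0]=0xc ⇒ #12
off 0x2c: read 45 19 29 0f as big → 0x4519290f
  opcode bits[31:24]=0x45: adi/RI
  rd@[23:21]=0x0 ⇒ ax
  imm@[20:0]=0x19290f ⇒ #1648911

li #1060288, ax; je #12; adi #1648911, ax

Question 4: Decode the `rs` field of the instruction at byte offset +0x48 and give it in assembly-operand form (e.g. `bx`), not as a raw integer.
+0x48: 5a b0 00 00 ⇒ word 0x5ab00000 (big)
  opcode bits[31:24]=0x5a: lw/RR
  [23:21] rd=5 = di
  [20:18] rs=4 = si

si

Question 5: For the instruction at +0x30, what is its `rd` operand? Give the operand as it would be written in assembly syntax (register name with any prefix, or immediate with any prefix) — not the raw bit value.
cx

[30] 19 40 00 00 → 0x19400000
  op=0x19400000>>24=0x19 ⇒ inv (R)
  rd: (w>>21)&0x7=0x2 → cx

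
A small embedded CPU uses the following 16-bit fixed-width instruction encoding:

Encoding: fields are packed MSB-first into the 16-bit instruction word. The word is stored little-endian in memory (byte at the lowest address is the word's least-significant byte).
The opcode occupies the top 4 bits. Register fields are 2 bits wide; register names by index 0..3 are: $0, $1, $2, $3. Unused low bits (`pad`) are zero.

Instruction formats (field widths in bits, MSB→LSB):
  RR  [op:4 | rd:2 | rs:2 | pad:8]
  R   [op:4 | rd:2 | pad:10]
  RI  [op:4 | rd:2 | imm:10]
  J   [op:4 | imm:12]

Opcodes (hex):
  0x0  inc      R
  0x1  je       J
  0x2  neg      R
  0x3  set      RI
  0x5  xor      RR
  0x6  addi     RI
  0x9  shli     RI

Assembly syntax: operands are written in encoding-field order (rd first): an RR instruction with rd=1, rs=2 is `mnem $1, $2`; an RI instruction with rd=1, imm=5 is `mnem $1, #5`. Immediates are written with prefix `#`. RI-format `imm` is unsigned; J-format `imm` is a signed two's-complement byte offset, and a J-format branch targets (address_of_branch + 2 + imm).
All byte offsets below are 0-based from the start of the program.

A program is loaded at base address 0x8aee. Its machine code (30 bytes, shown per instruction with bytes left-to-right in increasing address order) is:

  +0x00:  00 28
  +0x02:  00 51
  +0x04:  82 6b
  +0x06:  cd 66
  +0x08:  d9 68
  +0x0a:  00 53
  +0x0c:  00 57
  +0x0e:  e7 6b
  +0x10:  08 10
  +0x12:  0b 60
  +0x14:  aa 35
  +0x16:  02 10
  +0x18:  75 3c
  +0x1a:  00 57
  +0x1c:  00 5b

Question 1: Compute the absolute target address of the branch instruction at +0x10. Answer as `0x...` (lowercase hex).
0x8b08

[10] 08 10 → 0x1008
  op=0x1008>>12=0x1 ⇒ je (J)
  imm@[11:0]=0x8 ⇒ #8
  target = base 0x8aee + off 0x10 + 2 + imm 8 = 0x8b08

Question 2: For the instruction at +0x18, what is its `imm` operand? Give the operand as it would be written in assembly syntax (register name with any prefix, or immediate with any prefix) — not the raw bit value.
off 0x18: read 75 3c as little → 0x3c75
  op=0x3c75>>12=0x3 ⇒ set (RI)
  rd@[11:10]=0x3 ⇒ $3
  imm@[9:0]=0x75 ⇒ #117

#117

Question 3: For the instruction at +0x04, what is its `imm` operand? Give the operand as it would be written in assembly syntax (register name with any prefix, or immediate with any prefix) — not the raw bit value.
[04] 82 6b → 0x6b82
  top 4b → 0x6 → addi [RI]
  rd: (w>>10)&0x3=0x2 → $2
  imm: (w>>0)&0x3ff=0x382 → #898

#898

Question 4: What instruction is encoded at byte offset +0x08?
[08] d9 68 → 0x68d9
  opcode bits[15:12]=0x6: addi/RI
  [11:10] rd=2 = $2
  [9:0] imm=217 = #217

addi $2, #217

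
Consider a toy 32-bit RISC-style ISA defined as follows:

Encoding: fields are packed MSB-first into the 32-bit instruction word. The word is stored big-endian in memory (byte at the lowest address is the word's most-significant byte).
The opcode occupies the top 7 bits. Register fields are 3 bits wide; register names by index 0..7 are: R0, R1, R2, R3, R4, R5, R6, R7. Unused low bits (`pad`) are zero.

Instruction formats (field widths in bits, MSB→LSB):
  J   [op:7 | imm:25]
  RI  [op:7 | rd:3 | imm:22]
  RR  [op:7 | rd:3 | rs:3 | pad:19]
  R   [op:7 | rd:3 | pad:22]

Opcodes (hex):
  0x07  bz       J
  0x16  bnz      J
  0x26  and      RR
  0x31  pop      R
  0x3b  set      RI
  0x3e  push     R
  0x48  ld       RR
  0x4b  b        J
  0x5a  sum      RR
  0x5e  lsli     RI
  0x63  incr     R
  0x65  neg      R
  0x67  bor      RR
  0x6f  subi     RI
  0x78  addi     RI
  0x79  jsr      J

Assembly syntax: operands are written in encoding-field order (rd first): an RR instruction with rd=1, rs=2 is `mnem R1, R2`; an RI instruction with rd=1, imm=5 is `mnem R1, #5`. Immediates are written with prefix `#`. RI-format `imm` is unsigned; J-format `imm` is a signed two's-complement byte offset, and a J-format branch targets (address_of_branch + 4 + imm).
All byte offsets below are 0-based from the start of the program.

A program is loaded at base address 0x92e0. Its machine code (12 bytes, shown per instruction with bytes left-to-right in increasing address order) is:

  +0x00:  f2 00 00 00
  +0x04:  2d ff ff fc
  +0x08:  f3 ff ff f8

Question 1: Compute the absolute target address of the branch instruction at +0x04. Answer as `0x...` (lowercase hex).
off 0x04: read 2d ff ff fc as big → 0x2dfffffc
  op=0x2dfffffc>>25=0x16 ⇒ bnz (J)
  imm: (w>>0)&0x1ffffff=0x1fffffc (s25→-4) → #-4
  target = base 0x92e0 + off 0x04 + 4 + imm -4 = 0x92e4

0x92e4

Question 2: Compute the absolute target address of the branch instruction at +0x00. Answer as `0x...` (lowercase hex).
+0x00: f2 00 00 00 ⇒ word 0xf2000000 (big)
  op=0xf2000000>>25=0x79 ⇒ jsr (J)
  imm@[24:0]=0x0 ⇒ #0
  target = base 0x92e0 + off 0x00 + 4 + imm 0 = 0x92e4

0x92e4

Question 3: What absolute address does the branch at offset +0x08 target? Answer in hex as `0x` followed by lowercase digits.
+0x08: f3 ff ff f8 ⇒ word 0xf3fffff8 (big)
  opcode bits[31:25]=0x79: jsr/J
  imm: (w>>0)&0x1ffffff=0x1fffff8 (s25→-8) → #-8
  target = base 0x92e0 + off 0x08 + 4 + imm -8 = 0x92e4

0x92e4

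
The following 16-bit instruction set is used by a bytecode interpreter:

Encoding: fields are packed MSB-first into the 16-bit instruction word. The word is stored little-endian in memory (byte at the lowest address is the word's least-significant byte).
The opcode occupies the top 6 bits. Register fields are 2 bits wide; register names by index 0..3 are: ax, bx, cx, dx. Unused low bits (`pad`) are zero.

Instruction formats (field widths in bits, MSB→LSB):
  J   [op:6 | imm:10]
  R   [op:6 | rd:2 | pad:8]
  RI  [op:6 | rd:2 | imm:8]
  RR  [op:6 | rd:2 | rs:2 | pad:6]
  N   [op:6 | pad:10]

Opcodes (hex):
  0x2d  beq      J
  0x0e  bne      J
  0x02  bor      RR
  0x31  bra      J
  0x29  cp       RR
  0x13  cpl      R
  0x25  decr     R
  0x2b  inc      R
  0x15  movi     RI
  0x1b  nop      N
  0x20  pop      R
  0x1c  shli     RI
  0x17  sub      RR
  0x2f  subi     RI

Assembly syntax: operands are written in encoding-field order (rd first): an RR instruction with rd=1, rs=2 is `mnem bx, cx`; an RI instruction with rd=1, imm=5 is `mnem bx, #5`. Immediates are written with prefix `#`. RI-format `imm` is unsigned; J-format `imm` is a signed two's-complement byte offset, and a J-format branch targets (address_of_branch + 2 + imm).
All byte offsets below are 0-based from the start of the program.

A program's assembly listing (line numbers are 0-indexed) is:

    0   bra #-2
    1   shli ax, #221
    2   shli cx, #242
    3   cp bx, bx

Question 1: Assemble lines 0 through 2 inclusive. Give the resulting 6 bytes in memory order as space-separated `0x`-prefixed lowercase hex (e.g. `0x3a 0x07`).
line 0 (bra): pack op=0x31:6|imm=-2:10 = 0xc7fe; little→ fe c7
line 1 (shli): pack op=0x1c:6|rd=0:2|imm=221:8 = 0x70dd; little→ dd 70
line 2 (shli): pack op=0x1c:6|rd=2:2|imm=242:8 = 0x72f2; little→ f2 72

0xfe 0xc7 0xdd 0x70 0xf2 0x72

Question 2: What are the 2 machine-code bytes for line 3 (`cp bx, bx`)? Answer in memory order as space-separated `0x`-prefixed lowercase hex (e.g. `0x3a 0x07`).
L3: cp op=0x29:6|rd=1:2|rs=1:2|pad=0:6 ⇒ 0xa540 ⇒ little 40 a5

0x40 0xa5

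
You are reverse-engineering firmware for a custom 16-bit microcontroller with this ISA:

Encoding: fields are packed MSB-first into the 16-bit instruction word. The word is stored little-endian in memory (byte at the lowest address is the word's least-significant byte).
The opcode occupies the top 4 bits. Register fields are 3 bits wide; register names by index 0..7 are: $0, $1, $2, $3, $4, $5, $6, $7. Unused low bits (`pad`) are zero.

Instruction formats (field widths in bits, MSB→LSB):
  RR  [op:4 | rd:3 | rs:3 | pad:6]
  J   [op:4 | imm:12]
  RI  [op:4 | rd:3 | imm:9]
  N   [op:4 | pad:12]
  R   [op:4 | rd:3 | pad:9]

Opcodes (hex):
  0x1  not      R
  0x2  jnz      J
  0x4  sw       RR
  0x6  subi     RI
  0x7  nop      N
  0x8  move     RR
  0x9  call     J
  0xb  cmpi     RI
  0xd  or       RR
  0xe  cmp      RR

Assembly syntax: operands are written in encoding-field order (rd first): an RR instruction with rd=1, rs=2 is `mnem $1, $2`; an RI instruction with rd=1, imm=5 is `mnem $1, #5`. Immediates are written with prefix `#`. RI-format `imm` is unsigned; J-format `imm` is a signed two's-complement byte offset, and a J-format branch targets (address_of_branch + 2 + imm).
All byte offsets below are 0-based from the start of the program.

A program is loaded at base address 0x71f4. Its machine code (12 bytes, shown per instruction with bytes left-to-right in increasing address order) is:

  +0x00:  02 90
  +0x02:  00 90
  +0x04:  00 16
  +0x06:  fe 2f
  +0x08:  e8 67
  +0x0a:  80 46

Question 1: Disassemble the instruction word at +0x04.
off 0x04: read 00 16 as little → 0x1600
  top 4b → 0x1 → not [R]
  rd: (w>>9)&0x7=0x3 → $3

not $3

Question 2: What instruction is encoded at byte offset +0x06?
jnz #-2

off 0x06: read fe 2f as little → 0x2ffe
  op=0x2ffe>>12=0x2 ⇒ jnz (J)
  imm@[11:0]=0xffe (s12→-2) ⇒ #-2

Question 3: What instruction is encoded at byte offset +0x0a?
sw $3, $2

[0a] 80 46 → 0x4680
  op=0x4680>>12=0x4 ⇒ sw (RR)
  [11:9] rd=3 = $3
  [8:6] rs=2 = $2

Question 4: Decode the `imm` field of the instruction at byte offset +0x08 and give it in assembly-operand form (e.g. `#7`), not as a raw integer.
[08] e8 67 → 0x67e8
  opcode bits[15:12]=0x6: subi/RI
  [11:9] rd=3 = $3
  [8:0] imm=488 = #488

#488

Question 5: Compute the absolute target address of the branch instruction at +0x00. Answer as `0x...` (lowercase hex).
0x71f8

@+00  little-endian(02 90) = 0x9002
  opcode bits[15:12]=0x9: call/J
  imm@[11:0]=0x2 ⇒ #2
  target = base 0x71f4 + off 0x00 + 2 + imm 2 = 0x71f8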